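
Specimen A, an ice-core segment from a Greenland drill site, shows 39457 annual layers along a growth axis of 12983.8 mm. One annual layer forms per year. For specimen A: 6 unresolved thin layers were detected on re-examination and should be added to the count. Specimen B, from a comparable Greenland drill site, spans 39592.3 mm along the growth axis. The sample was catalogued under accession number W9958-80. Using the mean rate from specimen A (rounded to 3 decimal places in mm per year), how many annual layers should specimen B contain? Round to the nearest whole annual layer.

120341 annual layers

Specimen A: adjusted count: 39457 + 6 = 39463 annual layers.
A: Extension rate ≈ 12983.8 / 39463 = 0.329 mm per year.
For B, 39592.3 / 0.329 = 120341.34 years ≈ 120341 annual layers.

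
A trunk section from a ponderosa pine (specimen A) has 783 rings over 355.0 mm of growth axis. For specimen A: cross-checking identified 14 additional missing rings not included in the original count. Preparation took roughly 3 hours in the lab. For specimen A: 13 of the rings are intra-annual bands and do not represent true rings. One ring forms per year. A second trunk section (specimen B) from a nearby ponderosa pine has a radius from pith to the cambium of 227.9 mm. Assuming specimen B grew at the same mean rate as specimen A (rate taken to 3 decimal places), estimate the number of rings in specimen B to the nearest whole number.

Specimen A: adjusted count: 783 − 13 + 14 = 784 rings.
A: Mean rate = 355.0 mm / 784 years ≈ 0.453 mm per year.
Specimen B: 227.9 mm / 0.453 mm per year = 503.09 years ≈ 503 rings.

503 rings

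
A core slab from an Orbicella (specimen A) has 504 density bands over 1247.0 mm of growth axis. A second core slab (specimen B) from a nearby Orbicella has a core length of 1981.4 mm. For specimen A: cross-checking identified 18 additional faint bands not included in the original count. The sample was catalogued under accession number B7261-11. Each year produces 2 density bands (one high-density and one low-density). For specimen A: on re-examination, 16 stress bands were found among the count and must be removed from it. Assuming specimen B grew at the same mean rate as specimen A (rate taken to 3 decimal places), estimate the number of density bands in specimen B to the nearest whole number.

804 density bands

Specimen A: after corrections the count is 504 − 16 + 18 = 506 density bands.
Specimen A: dividing by 2 density bands per year: 506 / 2 = 253 years.
A: 1247.0 mm over 253 years gives 1247.0 / 253 ≈ 4.929 mm/yr.
B spans 1981.4 / 4.929 = 401.99 years; at 2 density bands per year that is 401.99 × 2 ≈ 804 density bands.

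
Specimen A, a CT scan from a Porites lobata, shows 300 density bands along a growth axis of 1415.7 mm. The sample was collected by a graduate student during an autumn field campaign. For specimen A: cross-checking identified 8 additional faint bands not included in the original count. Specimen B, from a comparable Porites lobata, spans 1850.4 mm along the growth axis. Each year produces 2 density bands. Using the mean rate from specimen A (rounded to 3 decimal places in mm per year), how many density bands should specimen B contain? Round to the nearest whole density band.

Specimen A: after corrections the count is 300 + 8 = 308 density bands.
Specimen A: 308 density bands at 2 per year is 308 / 2 = 154 years.
A: Extension rate ≈ 1415.7 / 154 = 9.193 mm/yr.
Specimen B: 1850.4 mm / 9.193 mm per year = 201.28 years; at 2 density bands per year that is 201.28 × 2 ≈ 403 density bands.

403 density bands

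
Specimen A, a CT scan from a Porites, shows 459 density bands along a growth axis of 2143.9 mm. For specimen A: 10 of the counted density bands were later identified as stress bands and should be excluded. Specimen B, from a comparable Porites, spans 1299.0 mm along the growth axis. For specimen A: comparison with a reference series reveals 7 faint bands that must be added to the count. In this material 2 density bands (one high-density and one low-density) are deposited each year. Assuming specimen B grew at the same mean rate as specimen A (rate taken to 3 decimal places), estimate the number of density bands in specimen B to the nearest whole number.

Specimen A: true density band count = 459 − 10 + 7 = 456.
Specimen A: dividing by 2 density bands per year: 456 / 2 = 228 years.
A: Mean rate = 2143.9 mm / 228 years ≈ 9.403 mm per year.
B spans 1299.0 / 9.403 = 138.15 years; at 2 density bands per year that is 138.15 × 2 ≈ 276 density bands.

276 density bands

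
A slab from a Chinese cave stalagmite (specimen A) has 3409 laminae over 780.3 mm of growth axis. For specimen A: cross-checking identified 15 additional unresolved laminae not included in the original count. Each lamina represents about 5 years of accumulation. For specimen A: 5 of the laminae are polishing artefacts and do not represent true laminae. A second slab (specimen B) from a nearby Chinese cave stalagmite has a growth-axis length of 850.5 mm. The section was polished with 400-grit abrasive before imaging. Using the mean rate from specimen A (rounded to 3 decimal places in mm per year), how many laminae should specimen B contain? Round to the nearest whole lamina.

3698 laminae

Specimen A: correcting the raw count gives 3409 − 5 + 15 = 3419 true laminae.
Specimen A: multiplying by 5 years per lamina: 3419 × 5 = 17095 years.
A: Mean rate = 780.3 mm / 17095 years ≈ 0.046 mm/year.
For B, 850.5 / 0.046 = 18489.13 years; at 5 years per lamina that is 18489.13 / 5 ≈ 3698 laminae.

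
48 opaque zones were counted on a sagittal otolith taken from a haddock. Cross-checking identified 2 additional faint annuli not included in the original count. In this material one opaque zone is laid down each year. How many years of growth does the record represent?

50 years

After corrections the count is 48 + 2 = 50 opaque zones.
At one opaque zone per year, that is 50 years.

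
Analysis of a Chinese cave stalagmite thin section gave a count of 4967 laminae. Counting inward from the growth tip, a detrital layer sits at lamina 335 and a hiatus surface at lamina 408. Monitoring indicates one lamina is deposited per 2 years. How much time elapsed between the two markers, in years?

146 years

Separation: 408 − 335 = 73 laminae.
73 laminae at 2 years each span 73 × 2 = 146 years.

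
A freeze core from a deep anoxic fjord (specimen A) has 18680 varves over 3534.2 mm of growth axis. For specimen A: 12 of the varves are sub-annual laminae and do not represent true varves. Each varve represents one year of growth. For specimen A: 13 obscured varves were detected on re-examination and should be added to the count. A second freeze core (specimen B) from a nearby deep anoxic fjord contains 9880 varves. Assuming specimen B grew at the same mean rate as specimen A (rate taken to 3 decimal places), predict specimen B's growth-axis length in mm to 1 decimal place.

1867.3 mm

Specimen A: after corrections the count is 18680 − 12 + 13 = 18681 varves.
A: Mean rate = 3534.2 mm / 18681 years ≈ 0.189 mm/yr.
Length of B = 0.189 × 9880 = 1867.3 mm.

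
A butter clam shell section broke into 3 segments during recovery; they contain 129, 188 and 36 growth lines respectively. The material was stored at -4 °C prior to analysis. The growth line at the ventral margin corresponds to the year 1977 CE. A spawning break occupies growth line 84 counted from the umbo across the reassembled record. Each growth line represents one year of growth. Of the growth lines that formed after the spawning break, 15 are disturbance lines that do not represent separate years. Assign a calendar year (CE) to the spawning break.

1723 CE

Total growth lines = 129 + 188 + 36 = 353.
353 − 84 = 269 growth lines lie beyond the spawning break toward the ventral margin.
269 − 15 false = 254 true growth lines after the spawning break.
1977 − 254 = 1723 CE.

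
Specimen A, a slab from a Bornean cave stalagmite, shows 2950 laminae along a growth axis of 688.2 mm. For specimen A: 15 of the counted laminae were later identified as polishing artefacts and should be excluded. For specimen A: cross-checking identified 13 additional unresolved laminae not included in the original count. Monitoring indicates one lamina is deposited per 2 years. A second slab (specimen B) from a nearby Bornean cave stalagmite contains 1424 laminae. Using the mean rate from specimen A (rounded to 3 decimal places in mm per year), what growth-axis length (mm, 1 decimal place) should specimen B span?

Specimen A: correcting the raw count gives 2950 − 15 + 13 = 2948 true laminae.
Specimen A: multiplying by 2 years per lamina: 2948 × 2 = 5896 years.
A: 688.2 mm over 5896 years gives 688.2 / 5896 ≈ 0.117 mm per year.
Specimen B: 1424 laminae at 2 years each span 1424 × 2 = 2848 years. Length of B = 0.117 × 2848 = 333.2 mm.

333.2 mm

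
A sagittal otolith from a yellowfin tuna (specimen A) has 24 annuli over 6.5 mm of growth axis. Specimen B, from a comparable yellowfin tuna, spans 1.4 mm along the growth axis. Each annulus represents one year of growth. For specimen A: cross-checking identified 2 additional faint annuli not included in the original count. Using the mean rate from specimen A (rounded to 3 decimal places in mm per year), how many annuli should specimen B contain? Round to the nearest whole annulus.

Specimen A: correcting the raw count gives 24 + 2 = 26 true annuli.
A: Mean rate = 6.5 mm / 26 years ≈ 0.250 mm/year.
Specimen B: 1.4 mm / 0.250 mm per year = 5.60 years ≈ 6 annuli.

6 annuli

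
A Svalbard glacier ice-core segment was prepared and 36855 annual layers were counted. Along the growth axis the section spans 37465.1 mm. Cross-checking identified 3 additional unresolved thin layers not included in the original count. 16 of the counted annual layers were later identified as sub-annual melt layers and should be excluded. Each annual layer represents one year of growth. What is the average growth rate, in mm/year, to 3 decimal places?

Adjusted count: 36855 − 16 + 3 = 36842 annual layers.
Extension rate ≈ 37465.1 / 36842 = 1.017 mm/year.

1.017 mm/year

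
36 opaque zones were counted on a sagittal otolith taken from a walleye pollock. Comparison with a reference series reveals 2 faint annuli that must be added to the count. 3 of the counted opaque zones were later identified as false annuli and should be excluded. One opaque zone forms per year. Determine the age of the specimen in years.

35 yr

Adjusted count: 36 − 3 + 2 = 35 opaque zones.
At one opaque zone per year, that is 35 years.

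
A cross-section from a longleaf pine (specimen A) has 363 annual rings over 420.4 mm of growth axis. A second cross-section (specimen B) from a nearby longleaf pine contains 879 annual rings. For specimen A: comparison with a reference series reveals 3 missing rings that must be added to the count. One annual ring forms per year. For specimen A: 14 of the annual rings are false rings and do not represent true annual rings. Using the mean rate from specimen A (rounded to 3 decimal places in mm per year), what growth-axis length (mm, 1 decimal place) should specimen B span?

Specimen A: adjusted count: 363 − 14 + 3 = 352 annual rings.
A: Extension rate ≈ 420.4 / 352 = 1.194 mm per year.
For B, 1.194 mm/year × 879 years = 1049.5 mm.

1049.5 mm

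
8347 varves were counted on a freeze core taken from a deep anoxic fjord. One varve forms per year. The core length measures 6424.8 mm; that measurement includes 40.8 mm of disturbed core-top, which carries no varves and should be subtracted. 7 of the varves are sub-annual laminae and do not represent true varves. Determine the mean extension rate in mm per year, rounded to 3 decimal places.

After corrections the count is 8347 − 7 = 8340 varves.
Removing the 40.8 mm offcut leaves 6424.8 − 40.8 = 6384.0 mm.
Extension rate ≈ 6384.0 / 8340 = 0.765 mm per year.

0.765 mm per year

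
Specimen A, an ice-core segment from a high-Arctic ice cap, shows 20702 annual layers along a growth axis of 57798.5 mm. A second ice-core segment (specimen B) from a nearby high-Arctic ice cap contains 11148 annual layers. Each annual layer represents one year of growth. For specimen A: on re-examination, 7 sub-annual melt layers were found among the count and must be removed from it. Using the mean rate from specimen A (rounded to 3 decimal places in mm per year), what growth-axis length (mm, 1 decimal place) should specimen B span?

31136.4 mm

Specimen A: after corrections the count is 20702 − 7 = 20695 annual layers.
A: 57798.5 mm over 20695 years gives 57798.5 / 20695 ≈ 2.793 mm/yr.
B's length ≈ 2.793 × 11148 = 31136.4 mm.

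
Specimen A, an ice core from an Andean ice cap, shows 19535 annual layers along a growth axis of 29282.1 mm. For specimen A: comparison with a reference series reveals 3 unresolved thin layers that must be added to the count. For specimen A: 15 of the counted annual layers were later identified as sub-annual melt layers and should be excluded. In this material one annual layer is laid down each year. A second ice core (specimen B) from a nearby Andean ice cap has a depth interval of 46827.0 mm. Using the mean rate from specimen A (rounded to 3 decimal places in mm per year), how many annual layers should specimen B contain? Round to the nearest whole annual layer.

Specimen A: after corrections the count is 19535 − 15 + 3 = 19523 annual layers.
A: 29282.1 mm over 19523 years gives 29282.1 / 19523 ≈ 1.500 mm/yr.
For B, 46827.0 / 1.500 = 31218.00 years ≈ 31218 annual layers.

31218 annual layers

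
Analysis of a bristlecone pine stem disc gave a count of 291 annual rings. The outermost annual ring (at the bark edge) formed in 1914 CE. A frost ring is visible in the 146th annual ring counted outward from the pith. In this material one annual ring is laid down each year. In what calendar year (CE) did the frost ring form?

Between annual ring 146 and the bark edge there are 291 − 146 = 145 annual rings.
Counting back 145 years from 1914 CE places the frost ring in 1914 − 145 = 1769 CE.

1769 CE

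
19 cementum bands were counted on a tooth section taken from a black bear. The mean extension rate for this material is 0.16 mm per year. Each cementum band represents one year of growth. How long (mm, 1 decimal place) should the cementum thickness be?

3.0 mm

19 years of growth are recorded.
Predicted length = 0.16 mm/year × 19 years = 3.0 mm.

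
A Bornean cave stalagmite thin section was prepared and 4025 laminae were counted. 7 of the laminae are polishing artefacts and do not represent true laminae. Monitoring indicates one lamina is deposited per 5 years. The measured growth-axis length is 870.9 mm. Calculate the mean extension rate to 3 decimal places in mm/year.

Correcting the raw count gives 4025 − 7 = 4018 true laminae.
At 5 years per lamina, 4018 × 5 = 20090 years.
Mean rate = 870.9 mm / 20090 years ≈ 0.043 mm/year.

0.043 mm/year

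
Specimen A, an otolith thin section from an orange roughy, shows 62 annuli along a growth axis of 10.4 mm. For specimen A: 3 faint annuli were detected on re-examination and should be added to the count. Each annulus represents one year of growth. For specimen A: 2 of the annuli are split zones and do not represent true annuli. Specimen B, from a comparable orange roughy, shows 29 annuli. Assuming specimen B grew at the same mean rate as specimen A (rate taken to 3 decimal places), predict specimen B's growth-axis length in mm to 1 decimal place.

Specimen A: adjusted count: 62 − 2 + 3 = 63 annuli.
A: Extension rate ≈ 10.4 / 63 = 0.165 mm/yr.
For B, 0.165 mm/year × 29 years = 4.8 mm.

4.8 mm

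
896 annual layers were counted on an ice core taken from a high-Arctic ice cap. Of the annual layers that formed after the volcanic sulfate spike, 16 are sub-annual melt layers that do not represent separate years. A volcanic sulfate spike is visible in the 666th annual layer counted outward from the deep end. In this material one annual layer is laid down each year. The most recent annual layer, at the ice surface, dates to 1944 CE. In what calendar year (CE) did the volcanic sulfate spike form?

1730 CE

896 − 666 = 230 annual layers lie beyond the volcanic sulfate spike toward the ice surface.
230 − 16 false = 214 true annual layers after the volcanic sulfate spike.
1944 − 214 = 1730 CE.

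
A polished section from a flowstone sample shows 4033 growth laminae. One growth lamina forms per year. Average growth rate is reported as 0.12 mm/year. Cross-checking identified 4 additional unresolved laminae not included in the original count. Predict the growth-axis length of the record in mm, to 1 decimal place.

Correcting the raw count gives 4033 + 4 = 4037 true growth laminae.
4037 years at 0.12 mm/year gives 0.12 × 4037 = 484.4 mm.

484.4 mm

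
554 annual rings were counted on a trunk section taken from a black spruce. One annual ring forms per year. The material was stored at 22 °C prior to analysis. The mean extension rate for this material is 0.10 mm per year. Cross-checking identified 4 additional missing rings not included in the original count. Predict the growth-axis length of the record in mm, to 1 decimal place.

55.8 mm

True annual ring count = 554 + 4 = 558.
Predicted length = 0.10 mm/year × 558 years = 55.8 mm.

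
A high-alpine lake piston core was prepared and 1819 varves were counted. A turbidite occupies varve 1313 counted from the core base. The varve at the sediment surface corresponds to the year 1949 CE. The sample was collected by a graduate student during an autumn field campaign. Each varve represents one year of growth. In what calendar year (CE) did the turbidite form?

1443 CE

Between varve 1313 and the sediment surface there are 1819 − 1313 = 506 varves.
The varve at the sediment surface is 1949 CE, so the turbidite dates to 1949 − 506 = 1443 CE.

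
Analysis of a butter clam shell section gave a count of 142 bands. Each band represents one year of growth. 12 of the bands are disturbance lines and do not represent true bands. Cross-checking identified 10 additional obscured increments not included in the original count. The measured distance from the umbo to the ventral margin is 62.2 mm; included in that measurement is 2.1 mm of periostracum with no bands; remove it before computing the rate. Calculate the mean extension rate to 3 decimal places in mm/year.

Correcting the raw count gives 142 − 12 + 10 = 140 true bands.
Net length = 62.2 − 2.1 = 60.1 mm.
60.1 mm over 140 years gives 60.1 / 140 ≈ 0.429 mm/year.

0.429 mm/year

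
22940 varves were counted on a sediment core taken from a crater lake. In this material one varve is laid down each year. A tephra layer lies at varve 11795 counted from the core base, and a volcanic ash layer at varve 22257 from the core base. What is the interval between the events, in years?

10462 years

The two markers are separated by 22257 − 11795 = 10462 varves.
At one varve per year, 10462 years elapsed between them.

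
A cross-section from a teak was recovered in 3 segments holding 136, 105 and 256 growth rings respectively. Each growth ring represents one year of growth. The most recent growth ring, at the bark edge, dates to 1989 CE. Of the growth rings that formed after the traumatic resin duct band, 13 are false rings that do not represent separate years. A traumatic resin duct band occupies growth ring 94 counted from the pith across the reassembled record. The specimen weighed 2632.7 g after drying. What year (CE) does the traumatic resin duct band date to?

Total growth rings = 136 + 105 + 256 = 497.
Between growth ring 94 and the bark edge there are 497 − 94 = 403 growth rings.
403 − 13 false = 390 true growth rings after the traumatic resin duct band.
1989 − 390 = 1599 CE.

1599 CE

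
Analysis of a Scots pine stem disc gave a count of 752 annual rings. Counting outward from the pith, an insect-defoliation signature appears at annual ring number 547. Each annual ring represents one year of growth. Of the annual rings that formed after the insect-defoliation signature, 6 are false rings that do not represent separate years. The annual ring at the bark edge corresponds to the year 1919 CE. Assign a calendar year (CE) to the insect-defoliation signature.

752 − 547 = 205 annual rings lie beyond the insect-defoliation signature toward the bark edge.
Excluding 6 false annual rings: 205 − 6 = 199.
1919 − 199 = 1720 CE.

1720 CE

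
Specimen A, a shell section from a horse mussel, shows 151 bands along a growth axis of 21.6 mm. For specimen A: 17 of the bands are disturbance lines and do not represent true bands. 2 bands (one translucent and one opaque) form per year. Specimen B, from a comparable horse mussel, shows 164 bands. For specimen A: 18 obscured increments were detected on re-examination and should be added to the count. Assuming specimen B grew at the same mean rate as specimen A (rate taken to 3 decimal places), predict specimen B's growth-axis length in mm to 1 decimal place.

Specimen A: adjusted count: 151 − 17 + 18 = 152 bands.
Specimen A: with 2 bands per year, 152 / 2 = 76 years.
A: 21.6 mm over 76 years gives 21.6 / 76 ≈ 0.284 mm/year.
Specimen B: dividing by 2 bands per year: 164 / 2 = 82 years. B's length ≈ 0.284 × 82 = 23.3 mm.

23.3 mm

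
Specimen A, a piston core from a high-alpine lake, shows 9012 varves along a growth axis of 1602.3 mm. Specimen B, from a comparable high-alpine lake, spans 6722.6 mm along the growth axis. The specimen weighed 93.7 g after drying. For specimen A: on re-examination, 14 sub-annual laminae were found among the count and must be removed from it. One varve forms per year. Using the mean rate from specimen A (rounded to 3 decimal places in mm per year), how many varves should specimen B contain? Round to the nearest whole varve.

37767 varves

Specimen A: adjusted count: 9012 − 14 = 8998 varves.
A: Mean rate = 1602.3 mm / 8998 years ≈ 0.178 mm/year.
For B, 6722.6 / 0.178 = 37767.42 years ≈ 37767 varves.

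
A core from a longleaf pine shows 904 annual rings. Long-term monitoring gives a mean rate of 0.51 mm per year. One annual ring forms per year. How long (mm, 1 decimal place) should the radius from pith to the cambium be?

904 years of growth are recorded.
Length ≈ 0.51 × 904 = 461.0 mm.

461.0 mm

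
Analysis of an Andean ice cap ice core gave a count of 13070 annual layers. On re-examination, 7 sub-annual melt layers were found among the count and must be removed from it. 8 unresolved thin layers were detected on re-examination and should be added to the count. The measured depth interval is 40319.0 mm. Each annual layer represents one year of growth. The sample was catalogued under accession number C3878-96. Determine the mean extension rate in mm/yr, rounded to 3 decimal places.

Adjusted count: 13070 − 7 + 8 = 13071 annual layers.
40319.0 mm over 13071 years gives 40319.0 / 13071 ≈ 3.085 mm/yr.

3.085 mm/yr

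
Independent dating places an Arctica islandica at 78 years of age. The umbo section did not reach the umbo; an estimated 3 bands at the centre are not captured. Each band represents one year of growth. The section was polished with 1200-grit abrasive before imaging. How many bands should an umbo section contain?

75 bands

Expected bands over 78 years: 78.
78 − 3 missed = 75 bands expected in the prepared section.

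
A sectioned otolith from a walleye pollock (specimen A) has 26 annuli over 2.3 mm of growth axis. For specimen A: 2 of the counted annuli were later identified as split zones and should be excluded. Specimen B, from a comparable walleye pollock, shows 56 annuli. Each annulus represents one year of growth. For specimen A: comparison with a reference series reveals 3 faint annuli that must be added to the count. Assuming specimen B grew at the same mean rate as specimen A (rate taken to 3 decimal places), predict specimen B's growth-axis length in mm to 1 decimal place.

Specimen A: adjusted count: 26 − 2 + 3 = 27 annuli.
A: Mean rate = 2.3 mm / 27 years ≈ 0.085 mm per year.
B's length ≈ 0.085 × 56 = 4.8 mm.

4.8 mm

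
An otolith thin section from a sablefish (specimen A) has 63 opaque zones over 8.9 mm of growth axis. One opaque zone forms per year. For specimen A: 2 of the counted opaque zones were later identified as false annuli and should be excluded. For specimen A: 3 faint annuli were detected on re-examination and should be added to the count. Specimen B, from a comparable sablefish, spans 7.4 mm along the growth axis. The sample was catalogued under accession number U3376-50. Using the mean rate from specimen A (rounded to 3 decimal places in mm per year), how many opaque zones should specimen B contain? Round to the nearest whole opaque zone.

53 opaque zones

Specimen A: adjusted count: 63 − 2 + 3 = 64 opaque zones.
A: Mean rate = 8.9 mm / 64 years ≈ 0.139 mm per year.
B spans 7.4 / 0.139 = 53.24 years ≈ 53 opaque zones.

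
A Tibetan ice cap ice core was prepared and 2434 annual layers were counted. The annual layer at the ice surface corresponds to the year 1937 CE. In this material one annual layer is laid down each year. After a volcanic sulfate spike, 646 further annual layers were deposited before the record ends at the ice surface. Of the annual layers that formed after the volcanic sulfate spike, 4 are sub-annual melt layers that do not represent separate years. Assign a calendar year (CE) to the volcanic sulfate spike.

646 annual layers formed after the volcanic sulfate spike.
Excluding 4 false annual layers: 646 − 4 = 642.
Counting back 642 years from 1937 CE places the volcanic sulfate spike in 1937 − 642 = 1295 CE.

1295 CE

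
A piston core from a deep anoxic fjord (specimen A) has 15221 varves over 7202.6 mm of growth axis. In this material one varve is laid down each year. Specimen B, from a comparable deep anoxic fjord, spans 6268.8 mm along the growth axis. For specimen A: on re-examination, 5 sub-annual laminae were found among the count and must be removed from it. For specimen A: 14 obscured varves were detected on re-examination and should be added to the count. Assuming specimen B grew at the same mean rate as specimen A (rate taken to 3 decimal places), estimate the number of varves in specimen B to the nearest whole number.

13253 varves

Specimen A: correcting the raw count gives 15221 − 5 + 14 = 15230 true varves.
A: 7202.6 mm over 15230 years gives 7202.6 / 15230 ≈ 0.473 mm/year.
Specimen B: 6268.8 mm / 0.473 mm per year = 13253.28 years ≈ 13253 varves.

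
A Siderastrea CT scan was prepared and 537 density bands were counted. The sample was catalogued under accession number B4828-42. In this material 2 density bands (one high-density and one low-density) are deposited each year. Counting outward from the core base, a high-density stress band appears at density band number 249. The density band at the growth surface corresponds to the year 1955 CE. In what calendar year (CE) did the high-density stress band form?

1811 CE

The high-density stress band sits at density band 249 from the core base, so 537 − 249 = 288 density bands formed after it.
288 density bands at 2 per year is 288 / 2 = 144 years.
1955 − 144 = 1811 CE.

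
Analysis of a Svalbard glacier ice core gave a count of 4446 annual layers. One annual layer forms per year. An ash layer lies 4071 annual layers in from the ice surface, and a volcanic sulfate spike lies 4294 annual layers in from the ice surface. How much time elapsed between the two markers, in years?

223 yr

The two markers are separated by 4294 − 4071 = 223 annual layers.
One annual layer per year makes the interval 223 years.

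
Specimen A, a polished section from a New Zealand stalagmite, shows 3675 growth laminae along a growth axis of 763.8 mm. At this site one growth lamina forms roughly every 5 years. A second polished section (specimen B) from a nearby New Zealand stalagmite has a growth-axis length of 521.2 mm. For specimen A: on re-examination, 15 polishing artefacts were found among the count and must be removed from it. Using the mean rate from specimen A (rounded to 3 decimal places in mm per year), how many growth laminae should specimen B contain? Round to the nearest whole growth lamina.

Specimen A: adjusted count: 3675 − 15 = 3660 growth laminae.
Specimen A: at 5 years per growth lamina, 3660 × 5 = 18300 years.
A: Mean rate = 763.8 mm / 18300 years ≈ 0.042 mm per year.
Specimen B: 521.2 mm / 0.042 mm per year = 12409.52 years; at 5 years per growth lamina that is 12409.52 / 5 ≈ 2482 growth laminae.

2482 growth laminae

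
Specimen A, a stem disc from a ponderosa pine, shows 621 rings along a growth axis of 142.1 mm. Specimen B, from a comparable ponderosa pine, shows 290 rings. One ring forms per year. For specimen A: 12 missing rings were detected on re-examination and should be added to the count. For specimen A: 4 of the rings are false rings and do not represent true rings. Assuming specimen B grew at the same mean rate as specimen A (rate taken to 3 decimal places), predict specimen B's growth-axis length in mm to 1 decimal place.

65.5 mm

Specimen A: after corrections the count is 621 − 4 + 12 = 629 rings.
A: Extension rate ≈ 142.1 / 629 = 0.226 mm/yr.
B's length ≈ 0.226 × 290 = 65.5 mm.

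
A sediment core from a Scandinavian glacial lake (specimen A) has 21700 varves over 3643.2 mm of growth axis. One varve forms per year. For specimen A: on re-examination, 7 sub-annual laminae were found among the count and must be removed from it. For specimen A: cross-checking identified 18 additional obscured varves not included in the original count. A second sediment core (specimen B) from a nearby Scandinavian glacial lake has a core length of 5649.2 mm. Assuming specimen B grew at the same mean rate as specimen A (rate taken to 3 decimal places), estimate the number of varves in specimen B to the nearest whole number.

Specimen A: after corrections the count is 21700 − 7 + 18 = 21711 varves.
A: Extension rate ≈ 3643.2 / 21711 = 0.168 mm/yr.
B spans 5649.2 / 0.168 = 33626.19 years ≈ 33626 varves.

33626 varves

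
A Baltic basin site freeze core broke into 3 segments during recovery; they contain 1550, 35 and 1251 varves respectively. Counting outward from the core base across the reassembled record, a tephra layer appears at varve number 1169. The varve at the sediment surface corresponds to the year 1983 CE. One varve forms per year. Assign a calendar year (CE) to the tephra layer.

Total varves = 1550 + 35 + 1251 = 2836.
The tephra layer sits at varve 1169 from the core base, so 2836 − 1169 = 1667 varves formed after it.
Counting back 1667 years from 1983 CE places the tephra layer in 1983 − 1667 = 316 CE.

316 CE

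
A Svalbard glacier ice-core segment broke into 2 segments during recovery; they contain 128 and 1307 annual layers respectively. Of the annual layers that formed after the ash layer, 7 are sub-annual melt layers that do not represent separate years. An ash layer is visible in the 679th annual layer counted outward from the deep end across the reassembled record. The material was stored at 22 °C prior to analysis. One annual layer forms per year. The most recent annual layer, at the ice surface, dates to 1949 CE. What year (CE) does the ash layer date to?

1200 CE

Total annual layers = 128 + 1307 = 1435.
The ash layer sits at annual layer 679 from the deep end, so 1435 − 679 = 756 annual layers formed after it.
Excluding 7 false annual layers: 756 − 7 = 749.
The annual layer at the ice surface is 1949 CE, so the ash layer dates to 1949 − 749 = 1200 CE.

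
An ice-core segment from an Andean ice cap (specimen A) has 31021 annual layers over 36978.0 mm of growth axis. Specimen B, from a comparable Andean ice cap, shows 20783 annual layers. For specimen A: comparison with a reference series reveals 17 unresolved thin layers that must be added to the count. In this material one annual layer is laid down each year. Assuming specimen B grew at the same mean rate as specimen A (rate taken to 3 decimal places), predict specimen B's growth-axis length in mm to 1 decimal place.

Specimen A: adjusted count: 31021 + 17 = 31038 annual layers.
A: Extension rate ≈ 36978.0 / 31038 = 1.191 mm per year.
B's length ≈ 1.191 × 20783 = 24752.6 mm.

24752.6 mm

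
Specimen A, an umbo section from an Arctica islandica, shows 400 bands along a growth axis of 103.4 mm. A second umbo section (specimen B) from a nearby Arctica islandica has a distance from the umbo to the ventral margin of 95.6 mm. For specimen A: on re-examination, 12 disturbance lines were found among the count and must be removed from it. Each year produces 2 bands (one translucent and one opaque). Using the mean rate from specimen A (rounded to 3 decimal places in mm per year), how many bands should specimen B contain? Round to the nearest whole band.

359 bands

Specimen A: adjusted count: 400 − 12 = 388 bands.
Specimen A: 388 bands at 2 per year is 388 / 2 = 194 years.
A: 103.4 mm over 194 years gives 103.4 / 194 ≈ 0.533 mm/year.
B spans 95.6 / 0.533 = 179.36 years; at 2 bands per year that is 179.36 × 2 ≈ 359 bands.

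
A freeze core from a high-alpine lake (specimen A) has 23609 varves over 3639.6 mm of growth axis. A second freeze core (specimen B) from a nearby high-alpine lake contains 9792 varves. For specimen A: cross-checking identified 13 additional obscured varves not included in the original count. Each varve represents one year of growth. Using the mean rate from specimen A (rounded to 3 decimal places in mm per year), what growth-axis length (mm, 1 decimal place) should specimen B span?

1508.0 mm

Specimen A: correcting the raw count gives 23609 + 13 = 23622 true varves.
A: 3639.6 mm over 23622 years gives 3639.6 / 23622 ≈ 0.154 mm/yr.
For B, 0.154 mm/year × 9792 years = 1508.0 mm.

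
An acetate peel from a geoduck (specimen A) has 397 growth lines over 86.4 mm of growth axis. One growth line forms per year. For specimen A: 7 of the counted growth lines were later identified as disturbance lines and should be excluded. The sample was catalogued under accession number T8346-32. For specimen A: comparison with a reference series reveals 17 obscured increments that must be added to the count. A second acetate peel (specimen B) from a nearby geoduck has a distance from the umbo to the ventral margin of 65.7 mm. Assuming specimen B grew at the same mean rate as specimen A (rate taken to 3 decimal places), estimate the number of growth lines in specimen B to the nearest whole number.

310 growth lines

Specimen A: adjusted count: 397 − 7 + 17 = 407 growth lines.
A: 86.4 mm over 407 years gives 86.4 / 407 ≈ 0.212 mm/yr.
For B, 65.7 / 0.212 = 309.91 years ≈ 310 growth lines.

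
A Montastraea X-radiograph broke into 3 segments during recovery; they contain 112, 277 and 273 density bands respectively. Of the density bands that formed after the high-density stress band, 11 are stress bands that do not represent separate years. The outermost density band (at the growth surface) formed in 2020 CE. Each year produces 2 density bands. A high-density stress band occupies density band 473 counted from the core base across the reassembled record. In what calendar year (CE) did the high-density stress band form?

1931 CE

Total density bands = 112 + 277 + 273 = 662.
662 − 473 = 189 density bands lie beyond the high-density stress band toward the growth surface.
Removing the 11 false density bands leaves 189 − 11 = 178 true density bands beyond the high-density stress band.
Dividing by 2 density bands per year: 178 / 2 = 89 years.
2020 − 89 = 1931 CE.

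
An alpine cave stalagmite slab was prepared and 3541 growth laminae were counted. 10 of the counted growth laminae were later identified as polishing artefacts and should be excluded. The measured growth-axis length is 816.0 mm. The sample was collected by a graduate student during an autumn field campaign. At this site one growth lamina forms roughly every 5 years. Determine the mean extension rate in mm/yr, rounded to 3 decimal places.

True growth lamina count = 3541 − 10 = 3531.
At 5 years per growth lamina, 3531 × 5 = 17655 years.
Mean rate = 816.0 mm / 17655 years ≈ 0.046 mm/yr.

0.046 mm/yr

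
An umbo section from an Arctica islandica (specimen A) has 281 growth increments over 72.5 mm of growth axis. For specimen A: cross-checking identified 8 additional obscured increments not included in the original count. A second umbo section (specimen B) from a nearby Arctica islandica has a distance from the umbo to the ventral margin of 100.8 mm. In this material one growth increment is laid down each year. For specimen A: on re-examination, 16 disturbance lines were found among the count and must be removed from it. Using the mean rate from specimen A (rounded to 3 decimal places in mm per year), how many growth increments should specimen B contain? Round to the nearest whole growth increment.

379 growth increments

Specimen A: correcting the raw count gives 281 − 16 + 8 = 273 true growth increments.
A: Mean rate = 72.5 mm / 273 years ≈ 0.266 mm/yr.
B spans 100.8 / 0.266 = 378.95 years ≈ 379 growth increments.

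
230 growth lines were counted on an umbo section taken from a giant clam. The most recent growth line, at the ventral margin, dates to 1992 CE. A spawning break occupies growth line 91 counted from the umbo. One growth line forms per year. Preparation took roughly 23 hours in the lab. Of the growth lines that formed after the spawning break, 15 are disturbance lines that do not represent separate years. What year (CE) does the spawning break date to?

1868 CE

230 − 91 = 139 growth lines lie beyond the spawning break toward the ventral margin.
Removing the 15 false growth lines leaves 139 − 15 = 124 true growth lines beyond the spawning break.
Counting back 124 years from 1992 CE places the spawning break in 1992 − 124 = 1868 CE.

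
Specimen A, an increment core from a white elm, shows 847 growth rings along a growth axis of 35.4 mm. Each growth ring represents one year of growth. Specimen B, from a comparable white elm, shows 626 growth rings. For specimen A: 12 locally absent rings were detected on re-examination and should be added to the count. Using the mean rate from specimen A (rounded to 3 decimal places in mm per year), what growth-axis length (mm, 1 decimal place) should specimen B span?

25.7 mm

Specimen A: after corrections the count is 847 + 12 = 859 growth rings.
A: Extension rate ≈ 35.4 / 859 = 0.041 mm/year.
Length of B = 0.041 × 626 = 25.7 mm.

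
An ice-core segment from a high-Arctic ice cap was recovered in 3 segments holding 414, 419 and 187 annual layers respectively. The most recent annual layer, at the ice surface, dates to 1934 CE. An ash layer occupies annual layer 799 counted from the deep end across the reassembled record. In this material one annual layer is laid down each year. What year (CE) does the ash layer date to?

1713 CE

Total annual layers = 414 + 419 + 187 = 1020.
Between annual layer 799 and the ice surface there are 1020 − 799 = 221 annual layers.
1934 − 221 = 1713 CE.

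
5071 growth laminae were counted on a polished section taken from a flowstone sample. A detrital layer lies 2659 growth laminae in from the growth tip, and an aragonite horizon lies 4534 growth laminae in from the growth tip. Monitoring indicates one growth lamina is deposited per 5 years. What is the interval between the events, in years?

Separation: 4534 − 2659 = 1875 growth laminae.
1875 growth laminae at 5 years each span 1875 × 5 = 9375 years.

9375 years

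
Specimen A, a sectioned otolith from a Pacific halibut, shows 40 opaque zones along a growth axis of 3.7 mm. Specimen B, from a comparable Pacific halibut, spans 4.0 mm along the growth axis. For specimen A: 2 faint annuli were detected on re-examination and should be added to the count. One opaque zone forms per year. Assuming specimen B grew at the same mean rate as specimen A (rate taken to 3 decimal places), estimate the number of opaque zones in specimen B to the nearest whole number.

Specimen A: adjusted count: 40 + 2 = 42 opaque zones.
A: Extension rate ≈ 3.7 / 42 = 0.088 mm/year.
Specimen B: 4.0 mm / 0.088 mm per year = 45.45 years ≈ 45 opaque zones.

45 opaque zones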